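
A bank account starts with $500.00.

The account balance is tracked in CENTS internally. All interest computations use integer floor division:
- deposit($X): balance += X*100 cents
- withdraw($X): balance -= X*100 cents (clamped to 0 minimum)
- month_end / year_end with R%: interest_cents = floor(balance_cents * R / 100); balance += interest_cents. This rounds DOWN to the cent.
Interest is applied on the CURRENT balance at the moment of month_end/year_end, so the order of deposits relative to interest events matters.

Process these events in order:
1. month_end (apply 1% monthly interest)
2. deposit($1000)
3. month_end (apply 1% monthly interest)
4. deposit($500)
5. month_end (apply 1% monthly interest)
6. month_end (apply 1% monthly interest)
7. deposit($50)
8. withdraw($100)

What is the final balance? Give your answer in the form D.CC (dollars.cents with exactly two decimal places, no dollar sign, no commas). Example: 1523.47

After 1 (month_end (apply 1% monthly interest)): balance=$505.00 total_interest=$5.00
After 2 (deposit($1000)): balance=$1505.00 total_interest=$5.00
After 3 (month_end (apply 1% monthly interest)): balance=$1520.05 total_interest=$20.05
After 4 (deposit($500)): balance=$2020.05 total_interest=$20.05
After 5 (month_end (apply 1% monthly interest)): balance=$2040.25 total_interest=$40.25
After 6 (month_end (apply 1% monthly interest)): balance=$2060.65 total_interest=$60.65
After 7 (deposit($50)): balance=$2110.65 total_interest=$60.65
After 8 (withdraw($100)): balance=$2010.65 total_interest=$60.65

Answer: 2010.65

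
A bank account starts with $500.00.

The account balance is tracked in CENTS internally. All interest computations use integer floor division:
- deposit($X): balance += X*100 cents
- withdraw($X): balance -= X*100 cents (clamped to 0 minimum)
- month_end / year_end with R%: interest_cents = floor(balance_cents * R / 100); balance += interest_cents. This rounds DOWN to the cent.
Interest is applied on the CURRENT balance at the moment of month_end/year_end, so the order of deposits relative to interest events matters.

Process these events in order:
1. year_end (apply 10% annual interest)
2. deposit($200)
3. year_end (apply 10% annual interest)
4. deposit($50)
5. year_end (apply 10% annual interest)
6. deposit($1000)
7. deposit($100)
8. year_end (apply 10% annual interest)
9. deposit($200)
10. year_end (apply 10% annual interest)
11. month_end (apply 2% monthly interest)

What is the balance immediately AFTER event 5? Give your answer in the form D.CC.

After 1 (year_end (apply 10% annual interest)): balance=$550.00 total_interest=$50.00
After 2 (deposit($200)): balance=$750.00 total_interest=$50.00
After 3 (year_end (apply 10% annual interest)): balance=$825.00 total_interest=$125.00
After 4 (deposit($50)): balance=$875.00 total_interest=$125.00
After 5 (year_end (apply 10% annual interest)): balance=$962.50 total_interest=$212.50

Answer: 962.50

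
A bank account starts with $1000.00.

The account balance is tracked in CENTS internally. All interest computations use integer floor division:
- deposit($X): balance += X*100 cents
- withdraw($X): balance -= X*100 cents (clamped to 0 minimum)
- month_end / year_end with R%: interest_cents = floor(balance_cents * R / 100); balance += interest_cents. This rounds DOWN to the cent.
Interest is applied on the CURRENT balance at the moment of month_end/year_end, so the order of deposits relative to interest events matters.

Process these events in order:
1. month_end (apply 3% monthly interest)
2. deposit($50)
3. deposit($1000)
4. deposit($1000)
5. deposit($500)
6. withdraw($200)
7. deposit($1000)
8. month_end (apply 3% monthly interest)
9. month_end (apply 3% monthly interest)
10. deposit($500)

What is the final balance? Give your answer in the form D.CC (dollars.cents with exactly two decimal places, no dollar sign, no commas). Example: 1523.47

Answer: 5146.74

Derivation:
After 1 (month_end (apply 3% monthly interest)): balance=$1030.00 total_interest=$30.00
After 2 (deposit($50)): balance=$1080.00 total_interest=$30.00
After 3 (deposit($1000)): balance=$2080.00 total_interest=$30.00
After 4 (deposit($1000)): balance=$3080.00 total_interest=$30.00
After 5 (deposit($500)): balance=$3580.00 total_interest=$30.00
After 6 (withdraw($200)): balance=$3380.00 total_interest=$30.00
After 7 (deposit($1000)): balance=$4380.00 total_interest=$30.00
After 8 (month_end (apply 3% monthly interest)): balance=$4511.40 total_interest=$161.40
After 9 (month_end (apply 3% monthly interest)): balance=$4646.74 total_interest=$296.74
After 10 (deposit($500)): balance=$5146.74 total_interest=$296.74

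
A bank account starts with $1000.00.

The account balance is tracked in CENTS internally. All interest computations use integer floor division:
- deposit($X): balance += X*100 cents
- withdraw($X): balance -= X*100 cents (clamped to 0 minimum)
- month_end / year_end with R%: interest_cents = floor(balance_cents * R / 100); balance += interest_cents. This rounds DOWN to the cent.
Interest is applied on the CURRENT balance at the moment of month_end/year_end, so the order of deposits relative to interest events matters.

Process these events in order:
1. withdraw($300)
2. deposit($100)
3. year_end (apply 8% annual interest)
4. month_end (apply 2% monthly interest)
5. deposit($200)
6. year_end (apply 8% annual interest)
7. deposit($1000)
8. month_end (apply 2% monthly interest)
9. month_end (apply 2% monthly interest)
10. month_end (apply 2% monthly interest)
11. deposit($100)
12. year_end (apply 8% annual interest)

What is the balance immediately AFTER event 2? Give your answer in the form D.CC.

Answer: 800.00

Derivation:
After 1 (withdraw($300)): balance=$700.00 total_interest=$0.00
After 2 (deposit($100)): balance=$800.00 total_interest=$0.00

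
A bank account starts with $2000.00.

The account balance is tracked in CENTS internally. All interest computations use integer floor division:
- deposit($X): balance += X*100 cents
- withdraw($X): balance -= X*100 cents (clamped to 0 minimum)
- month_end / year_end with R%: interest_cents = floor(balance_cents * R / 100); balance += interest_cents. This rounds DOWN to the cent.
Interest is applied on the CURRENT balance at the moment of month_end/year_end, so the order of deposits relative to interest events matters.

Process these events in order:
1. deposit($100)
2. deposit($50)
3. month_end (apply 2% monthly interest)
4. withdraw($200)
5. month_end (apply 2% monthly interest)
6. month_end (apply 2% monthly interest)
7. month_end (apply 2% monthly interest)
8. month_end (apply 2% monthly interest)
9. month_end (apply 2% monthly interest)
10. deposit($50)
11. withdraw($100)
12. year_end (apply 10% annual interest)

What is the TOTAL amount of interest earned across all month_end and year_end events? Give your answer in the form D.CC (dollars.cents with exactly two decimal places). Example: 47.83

After 1 (deposit($100)): balance=$2100.00 total_interest=$0.00
After 2 (deposit($50)): balance=$2150.00 total_interest=$0.00
After 3 (month_end (apply 2% monthly interest)): balance=$2193.00 total_interest=$43.00
After 4 (withdraw($200)): balance=$1993.00 total_interest=$43.00
After 5 (month_end (apply 2% monthly interest)): balance=$2032.86 total_interest=$82.86
After 6 (month_end (apply 2% monthly interest)): balance=$2073.51 total_interest=$123.51
After 7 (month_end (apply 2% monthly interest)): balance=$2114.98 total_interest=$164.98
After 8 (month_end (apply 2% monthly interest)): balance=$2157.27 total_interest=$207.27
After 9 (month_end (apply 2% monthly interest)): balance=$2200.41 total_interest=$250.41
After 10 (deposit($50)): balance=$2250.41 total_interest=$250.41
After 11 (withdraw($100)): balance=$2150.41 total_interest=$250.41
After 12 (year_end (apply 10% annual interest)): balance=$2365.45 total_interest=$465.45

Answer: 465.45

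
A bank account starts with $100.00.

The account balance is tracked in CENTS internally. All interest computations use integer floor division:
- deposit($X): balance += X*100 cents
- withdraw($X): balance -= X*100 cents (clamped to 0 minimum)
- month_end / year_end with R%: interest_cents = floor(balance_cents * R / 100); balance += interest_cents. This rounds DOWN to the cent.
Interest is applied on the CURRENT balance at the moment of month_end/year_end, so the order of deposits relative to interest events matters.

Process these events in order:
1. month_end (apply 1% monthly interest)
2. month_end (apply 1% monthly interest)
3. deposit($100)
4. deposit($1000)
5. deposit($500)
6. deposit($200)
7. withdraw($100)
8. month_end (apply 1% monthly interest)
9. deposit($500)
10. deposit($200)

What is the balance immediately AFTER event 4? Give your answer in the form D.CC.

Answer: 1202.01

Derivation:
After 1 (month_end (apply 1% monthly interest)): balance=$101.00 total_interest=$1.00
After 2 (month_end (apply 1% monthly interest)): balance=$102.01 total_interest=$2.01
After 3 (deposit($100)): balance=$202.01 total_interest=$2.01
After 4 (deposit($1000)): balance=$1202.01 total_interest=$2.01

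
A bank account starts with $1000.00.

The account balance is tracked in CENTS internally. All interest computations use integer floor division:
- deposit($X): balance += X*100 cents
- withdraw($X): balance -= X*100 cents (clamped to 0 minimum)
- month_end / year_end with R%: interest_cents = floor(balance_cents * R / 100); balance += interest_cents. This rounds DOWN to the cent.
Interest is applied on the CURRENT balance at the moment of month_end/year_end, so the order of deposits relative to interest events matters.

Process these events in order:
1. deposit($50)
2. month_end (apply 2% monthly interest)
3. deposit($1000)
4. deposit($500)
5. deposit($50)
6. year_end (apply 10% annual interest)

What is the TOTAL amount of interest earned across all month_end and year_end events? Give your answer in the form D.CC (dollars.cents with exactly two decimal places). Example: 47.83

Answer: 283.10

Derivation:
After 1 (deposit($50)): balance=$1050.00 total_interest=$0.00
After 2 (month_end (apply 2% monthly interest)): balance=$1071.00 total_interest=$21.00
After 3 (deposit($1000)): balance=$2071.00 total_interest=$21.00
After 4 (deposit($500)): balance=$2571.00 total_interest=$21.00
After 5 (deposit($50)): balance=$2621.00 total_interest=$21.00
After 6 (year_end (apply 10% annual interest)): balance=$2883.10 total_interest=$283.10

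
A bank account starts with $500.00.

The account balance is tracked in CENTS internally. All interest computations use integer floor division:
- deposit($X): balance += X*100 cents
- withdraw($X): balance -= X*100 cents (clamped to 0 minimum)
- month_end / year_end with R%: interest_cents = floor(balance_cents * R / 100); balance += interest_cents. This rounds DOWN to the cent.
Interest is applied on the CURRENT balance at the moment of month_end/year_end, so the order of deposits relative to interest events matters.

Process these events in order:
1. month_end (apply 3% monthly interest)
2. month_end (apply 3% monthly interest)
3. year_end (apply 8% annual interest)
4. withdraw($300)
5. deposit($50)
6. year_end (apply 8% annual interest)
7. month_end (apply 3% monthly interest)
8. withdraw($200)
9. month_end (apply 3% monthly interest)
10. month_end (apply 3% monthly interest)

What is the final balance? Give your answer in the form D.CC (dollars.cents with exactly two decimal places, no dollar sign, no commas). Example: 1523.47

After 1 (month_end (apply 3% monthly interest)): balance=$515.00 total_interest=$15.00
After 2 (month_end (apply 3% monthly interest)): balance=$530.45 total_interest=$30.45
After 3 (year_end (apply 8% annual interest)): balance=$572.88 total_interest=$72.88
After 4 (withdraw($300)): balance=$272.88 total_interest=$72.88
After 5 (deposit($50)): balance=$322.88 total_interest=$72.88
After 6 (year_end (apply 8% annual interest)): balance=$348.71 total_interest=$98.71
After 7 (month_end (apply 3% monthly interest)): balance=$359.17 total_interest=$109.17
After 8 (withdraw($200)): balance=$159.17 total_interest=$109.17
After 9 (month_end (apply 3% monthly interest)): balance=$163.94 total_interest=$113.94
After 10 (month_end (apply 3% monthly interest)): balance=$168.85 total_interest=$118.85

Answer: 168.85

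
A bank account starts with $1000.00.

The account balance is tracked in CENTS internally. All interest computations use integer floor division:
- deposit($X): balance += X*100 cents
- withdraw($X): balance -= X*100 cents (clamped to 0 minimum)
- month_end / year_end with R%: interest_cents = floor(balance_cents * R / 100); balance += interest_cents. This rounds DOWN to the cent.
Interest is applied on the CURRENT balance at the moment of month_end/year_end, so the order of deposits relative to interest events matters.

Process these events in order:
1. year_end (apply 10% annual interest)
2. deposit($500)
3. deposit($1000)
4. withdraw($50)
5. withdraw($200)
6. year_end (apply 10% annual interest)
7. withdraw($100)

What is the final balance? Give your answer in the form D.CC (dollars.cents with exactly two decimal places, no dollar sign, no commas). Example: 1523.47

Answer: 2485.00

Derivation:
After 1 (year_end (apply 10% annual interest)): balance=$1100.00 total_interest=$100.00
After 2 (deposit($500)): balance=$1600.00 total_interest=$100.00
After 3 (deposit($1000)): balance=$2600.00 total_interest=$100.00
After 4 (withdraw($50)): balance=$2550.00 total_interest=$100.00
After 5 (withdraw($200)): balance=$2350.00 total_interest=$100.00
After 6 (year_end (apply 10% annual interest)): balance=$2585.00 total_interest=$335.00
After 7 (withdraw($100)): balance=$2485.00 total_interest=$335.00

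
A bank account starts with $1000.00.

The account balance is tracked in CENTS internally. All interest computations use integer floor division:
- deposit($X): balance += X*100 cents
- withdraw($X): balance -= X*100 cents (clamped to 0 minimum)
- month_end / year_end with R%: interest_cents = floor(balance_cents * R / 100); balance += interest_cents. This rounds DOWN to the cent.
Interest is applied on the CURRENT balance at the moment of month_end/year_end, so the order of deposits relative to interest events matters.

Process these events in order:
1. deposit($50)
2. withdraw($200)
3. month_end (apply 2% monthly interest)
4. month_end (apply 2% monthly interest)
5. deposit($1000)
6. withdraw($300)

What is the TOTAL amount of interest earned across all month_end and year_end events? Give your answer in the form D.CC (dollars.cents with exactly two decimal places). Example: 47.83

After 1 (deposit($50)): balance=$1050.00 total_interest=$0.00
After 2 (withdraw($200)): balance=$850.00 total_interest=$0.00
After 3 (month_end (apply 2% monthly interest)): balance=$867.00 total_interest=$17.00
After 4 (month_end (apply 2% monthly interest)): balance=$884.34 total_interest=$34.34
After 5 (deposit($1000)): balance=$1884.34 total_interest=$34.34
After 6 (withdraw($300)): balance=$1584.34 total_interest=$34.34

Answer: 34.34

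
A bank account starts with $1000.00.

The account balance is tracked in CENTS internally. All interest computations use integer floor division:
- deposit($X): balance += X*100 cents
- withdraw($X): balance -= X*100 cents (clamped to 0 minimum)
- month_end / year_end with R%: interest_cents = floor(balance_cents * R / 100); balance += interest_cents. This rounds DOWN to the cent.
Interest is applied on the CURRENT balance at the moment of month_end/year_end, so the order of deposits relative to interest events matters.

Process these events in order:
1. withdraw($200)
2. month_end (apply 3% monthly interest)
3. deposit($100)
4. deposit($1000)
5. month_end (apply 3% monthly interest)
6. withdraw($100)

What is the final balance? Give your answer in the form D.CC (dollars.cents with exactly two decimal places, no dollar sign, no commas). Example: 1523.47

Answer: 1881.72

Derivation:
After 1 (withdraw($200)): balance=$800.00 total_interest=$0.00
After 2 (month_end (apply 3% monthly interest)): balance=$824.00 total_interest=$24.00
After 3 (deposit($100)): balance=$924.00 total_interest=$24.00
After 4 (deposit($1000)): balance=$1924.00 total_interest=$24.00
After 5 (month_end (apply 3% monthly interest)): balance=$1981.72 total_interest=$81.72
After 6 (withdraw($100)): balance=$1881.72 total_interest=$81.72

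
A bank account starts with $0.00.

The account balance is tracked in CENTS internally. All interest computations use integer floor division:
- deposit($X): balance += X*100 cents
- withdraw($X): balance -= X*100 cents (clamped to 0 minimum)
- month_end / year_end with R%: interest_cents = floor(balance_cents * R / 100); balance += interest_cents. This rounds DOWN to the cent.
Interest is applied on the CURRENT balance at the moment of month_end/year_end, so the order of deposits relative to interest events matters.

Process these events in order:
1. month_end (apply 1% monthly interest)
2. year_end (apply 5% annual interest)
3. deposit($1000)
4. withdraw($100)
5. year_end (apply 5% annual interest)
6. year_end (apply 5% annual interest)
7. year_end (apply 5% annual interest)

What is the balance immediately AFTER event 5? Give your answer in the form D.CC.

Answer: 945.00

Derivation:
After 1 (month_end (apply 1% monthly interest)): balance=$0.00 total_interest=$0.00
After 2 (year_end (apply 5% annual interest)): balance=$0.00 total_interest=$0.00
After 3 (deposit($1000)): balance=$1000.00 total_interest=$0.00
After 4 (withdraw($100)): balance=$900.00 total_interest=$0.00
After 5 (year_end (apply 5% annual interest)): balance=$945.00 total_interest=$45.00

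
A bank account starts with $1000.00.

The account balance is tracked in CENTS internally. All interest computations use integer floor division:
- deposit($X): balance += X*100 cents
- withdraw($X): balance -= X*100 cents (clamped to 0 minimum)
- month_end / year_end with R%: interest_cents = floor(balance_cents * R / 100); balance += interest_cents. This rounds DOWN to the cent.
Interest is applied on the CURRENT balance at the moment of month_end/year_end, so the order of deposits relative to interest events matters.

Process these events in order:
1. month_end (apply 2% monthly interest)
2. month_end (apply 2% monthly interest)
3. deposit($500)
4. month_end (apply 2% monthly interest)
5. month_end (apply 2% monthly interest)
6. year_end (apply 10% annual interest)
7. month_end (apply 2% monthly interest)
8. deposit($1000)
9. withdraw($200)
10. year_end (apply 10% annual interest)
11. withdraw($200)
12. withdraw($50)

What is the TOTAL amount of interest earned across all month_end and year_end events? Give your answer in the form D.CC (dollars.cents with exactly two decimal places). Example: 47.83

Answer: 557.94

Derivation:
After 1 (month_end (apply 2% monthly interest)): balance=$1020.00 total_interest=$20.00
After 2 (month_end (apply 2% monthly interest)): balance=$1040.40 total_interest=$40.40
After 3 (deposit($500)): balance=$1540.40 total_interest=$40.40
After 4 (month_end (apply 2% monthly interest)): balance=$1571.20 total_interest=$71.20
After 5 (month_end (apply 2% monthly interest)): balance=$1602.62 total_interest=$102.62
After 6 (year_end (apply 10% annual interest)): balance=$1762.88 total_interest=$262.88
After 7 (month_end (apply 2% monthly interest)): balance=$1798.13 total_interest=$298.13
After 8 (deposit($1000)): balance=$2798.13 total_interest=$298.13
After 9 (withdraw($200)): balance=$2598.13 total_interest=$298.13
After 10 (year_end (apply 10% annual interest)): balance=$2857.94 total_interest=$557.94
After 11 (withdraw($200)): balance=$2657.94 total_interest=$557.94
After 12 (withdraw($50)): balance=$2607.94 total_interest=$557.94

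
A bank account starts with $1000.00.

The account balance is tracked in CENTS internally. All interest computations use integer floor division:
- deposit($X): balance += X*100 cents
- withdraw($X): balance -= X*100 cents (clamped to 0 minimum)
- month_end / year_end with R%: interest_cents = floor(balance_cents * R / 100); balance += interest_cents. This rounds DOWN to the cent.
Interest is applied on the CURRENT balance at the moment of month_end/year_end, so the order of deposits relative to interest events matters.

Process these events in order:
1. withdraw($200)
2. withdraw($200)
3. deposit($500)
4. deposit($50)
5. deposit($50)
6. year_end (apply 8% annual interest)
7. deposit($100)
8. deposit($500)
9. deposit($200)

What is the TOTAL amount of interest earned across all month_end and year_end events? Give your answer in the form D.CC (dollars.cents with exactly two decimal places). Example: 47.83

Answer: 96.00

Derivation:
After 1 (withdraw($200)): balance=$800.00 total_interest=$0.00
After 2 (withdraw($200)): balance=$600.00 total_interest=$0.00
After 3 (deposit($500)): balance=$1100.00 total_interest=$0.00
After 4 (deposit($50)): balance=$1150.00 total_interest=$0.00
After 5 (deposit($50)): balance=$1200.00 total_interest=$0.00
After 6 (year_end (apply 8% annual interest)): balance=$1296.00 total_interest=$96.00
After 7 (deposit($100)): balance=$1396.00 total_interest=$96.00
After 8 (deposit($500)): balance=$1896.00 total_interest=$96.00
After 9 (deposit($200)): balance=$2096.00 total_interest=$96.00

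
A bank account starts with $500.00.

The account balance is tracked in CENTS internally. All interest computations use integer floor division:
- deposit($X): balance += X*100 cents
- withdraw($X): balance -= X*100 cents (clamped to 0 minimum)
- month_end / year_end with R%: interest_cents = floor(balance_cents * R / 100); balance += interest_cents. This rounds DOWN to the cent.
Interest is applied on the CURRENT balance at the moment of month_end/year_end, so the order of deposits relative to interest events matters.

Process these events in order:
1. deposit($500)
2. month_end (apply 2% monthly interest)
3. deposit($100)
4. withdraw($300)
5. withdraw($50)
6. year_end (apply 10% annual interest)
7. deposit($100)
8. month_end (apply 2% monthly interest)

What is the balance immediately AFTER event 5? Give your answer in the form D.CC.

Answer: 770.00

Derivation:
After 1 (deposit($500)): balance=$1000.00 total_interest=$0.00
After 2 (month_end (apply 2% monthly interest)): balance=$1020.00 total_interest=$20.00
After 3 (deposit($100)): balance=$1120.00 total_interest=$20.00
After 4 (withdraw($300)): balance=$820.00 total_interest=$20.00
After 5 (withdraw($50)): balance=$770.00 total_interest=$20.00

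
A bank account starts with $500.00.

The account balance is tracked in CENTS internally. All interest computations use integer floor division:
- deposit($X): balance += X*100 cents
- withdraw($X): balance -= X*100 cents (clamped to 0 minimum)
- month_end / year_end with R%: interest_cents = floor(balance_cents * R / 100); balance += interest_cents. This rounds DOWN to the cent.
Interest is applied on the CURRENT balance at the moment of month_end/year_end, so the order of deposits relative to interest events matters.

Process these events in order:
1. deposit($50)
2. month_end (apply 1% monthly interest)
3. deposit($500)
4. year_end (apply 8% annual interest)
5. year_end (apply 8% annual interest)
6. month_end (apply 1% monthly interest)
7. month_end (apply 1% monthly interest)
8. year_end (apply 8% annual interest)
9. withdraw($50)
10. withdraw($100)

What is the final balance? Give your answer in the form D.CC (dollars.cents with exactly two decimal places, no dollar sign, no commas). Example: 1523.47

Answer: 1206.33

Derivation:
After 1 (deposit($50)): balance=$550.00 total_interest=$0.00
After 2 (month_end (apply 1% monthly interest)): balance=$555.50 total_interest=$5.50
After 3 (deposit($500)): balance=$1055.50 total_interest=$5.50
After 4 (year_end (apply 8% annual interest)): balance=$1139.94 total_interest=$89.94
After 5 (year_end (apply 8% annual interest)): balance=$1231.13 total_interest=$181.13
After 6 (month_end (apply 1% monthly interest)): balance=$1243.44 total_interest=$193.44
After 7 (month_end (apply 1% monthly interest)): balance=$1255.87 total_interest=$205.87
After 8 (year_end (apply 8% annual interest)): balance=$1356.33 total_interest=$306.33
After 9 (withdraw($50)): balance=$1306.33 total_interest=$306.33
After 10 (withdraw($100)): balance=$1206.33 total_interest=$306.33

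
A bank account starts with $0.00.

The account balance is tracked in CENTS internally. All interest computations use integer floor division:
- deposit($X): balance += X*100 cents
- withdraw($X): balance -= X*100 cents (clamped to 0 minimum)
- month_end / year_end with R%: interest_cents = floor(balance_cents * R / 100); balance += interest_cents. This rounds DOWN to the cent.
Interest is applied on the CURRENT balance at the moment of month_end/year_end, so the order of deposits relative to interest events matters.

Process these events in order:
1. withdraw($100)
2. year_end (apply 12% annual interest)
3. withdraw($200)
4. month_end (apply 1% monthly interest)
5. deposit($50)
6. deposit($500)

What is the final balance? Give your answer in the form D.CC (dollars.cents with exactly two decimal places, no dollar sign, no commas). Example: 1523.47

Answer: 550.00

Derivation:
After 1 (withdraw($100)): balance=$0.00 total_interest=$0.00
After 2 (year_end (apply 12% annual interest)): balance=$0.00 total_interest=$0.00
After 3 (withdraw($200)): balance=$0.00 total_interest=$0.00
After 4 (month_end (apply 1% monthly interest)): balance=$0.00 total_interest=$0.00
After 5 (deposit($50)): balance=$50.00 total_interest=$0.00
After 6 (deposit($500)): balance=$550.00 total_interest=$0.00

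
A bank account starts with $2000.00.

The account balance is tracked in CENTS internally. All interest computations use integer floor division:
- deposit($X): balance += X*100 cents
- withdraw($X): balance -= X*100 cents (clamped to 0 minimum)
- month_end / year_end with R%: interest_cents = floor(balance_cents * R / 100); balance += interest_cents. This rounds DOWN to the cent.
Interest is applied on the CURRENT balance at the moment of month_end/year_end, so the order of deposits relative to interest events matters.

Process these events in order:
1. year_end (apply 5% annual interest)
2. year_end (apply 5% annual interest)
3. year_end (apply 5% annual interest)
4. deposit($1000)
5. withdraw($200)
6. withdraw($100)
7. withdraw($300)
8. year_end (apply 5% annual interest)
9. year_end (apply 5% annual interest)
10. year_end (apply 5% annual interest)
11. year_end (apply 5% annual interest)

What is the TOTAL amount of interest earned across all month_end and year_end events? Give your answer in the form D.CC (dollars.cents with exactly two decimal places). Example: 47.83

Answer: 900.39

Derivation:
After 1 (year_end (apply 5% annual interest)): balance=$2100.00 total_interest=$100.00
After 2 (year_end (apply 5% annual interest)): balance=$2205.00 total_interest=$205.00
After 3 (year_end (apply 5% annual interest)): balance=$2315.25 total_interest=$315.25
After 4 (deposit($1000)): balance=$3315.25 total_interest=$315.25
After 5 (withdraw($200)): balance=$3115.25 total_interest=$315.25
After 6 (withdraw($100)): balance=$3015.25 total_interest=$315.25
After 7 (withdraw($300)): balance=$2715.25 total_interest=$315.25
After 8 (year_end (apply 5% annual interest)): balance=$2851.01 total_interest=$451.01
After 9 (year_end (apply 5% annual interest)): balance=$2993.56 total_interest=$593.56
After 10 (year_end (apply 5% annual interest)): balance=$3143.23 total_interest=$743.23
After 11 (year_end (apply 5% annual interest)): balance=$3300.39 total_interest=$900.39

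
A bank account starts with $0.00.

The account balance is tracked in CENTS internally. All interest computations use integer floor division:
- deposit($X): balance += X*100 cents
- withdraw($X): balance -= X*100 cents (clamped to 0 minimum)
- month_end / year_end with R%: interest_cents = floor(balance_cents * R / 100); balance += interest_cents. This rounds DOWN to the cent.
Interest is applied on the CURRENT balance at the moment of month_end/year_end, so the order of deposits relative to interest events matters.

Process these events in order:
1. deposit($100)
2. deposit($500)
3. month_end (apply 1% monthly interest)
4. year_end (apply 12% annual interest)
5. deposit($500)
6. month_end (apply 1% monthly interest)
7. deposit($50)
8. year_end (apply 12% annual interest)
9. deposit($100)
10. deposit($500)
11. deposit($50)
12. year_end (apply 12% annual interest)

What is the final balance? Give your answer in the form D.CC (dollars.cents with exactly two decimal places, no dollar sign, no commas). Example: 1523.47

Answer: 2284.08

Derivation:
After 1 (deposit($100)): balance=$100.00 total_interest=$0.00
After 2 (deposit($500)): balance=$600.00 total_interest=$0.00
After 3 (month_end (apply 1% monthly interest)): balance=$606.00 total_interest=$6.00
After 4 (year_end (apply 12% annual interest)): balance=$678.72 total_interest=$78.72
After 5 (deposit($500)): balance=$1178.72 total_interest=$78.72
After 6 (month_end (apply 1% monthly interest)): balance=$1190.50 total_interest=$90.50
After 7 (deposit($50)): balance=$1240.50 total_interest=$90.50
After 8 (year_end (apply 12% annual interest)): balance=$1389.36 total_interest=$239.36
After 9 (deposit($100)): balance=$1489.36 total_interest=$239.36
After 10 (deposit($500)): balance=$1989.36 total_interest=$239.36
After 11 (deposit($50)): balance=$2039.36 total_interest=$239.36
After 12 (year_end (apply 12% annual interest)): balance=$2284.08 total_interest=$484.08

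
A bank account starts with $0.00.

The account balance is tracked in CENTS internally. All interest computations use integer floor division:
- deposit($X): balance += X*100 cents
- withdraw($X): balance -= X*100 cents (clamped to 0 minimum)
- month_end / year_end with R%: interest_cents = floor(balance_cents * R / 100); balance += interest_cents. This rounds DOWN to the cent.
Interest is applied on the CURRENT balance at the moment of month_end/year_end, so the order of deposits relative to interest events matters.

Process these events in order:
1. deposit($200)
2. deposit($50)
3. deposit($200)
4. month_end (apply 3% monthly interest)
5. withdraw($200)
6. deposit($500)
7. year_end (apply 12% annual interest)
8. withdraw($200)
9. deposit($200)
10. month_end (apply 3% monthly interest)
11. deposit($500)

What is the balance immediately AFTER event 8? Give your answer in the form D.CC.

After 1 (deposit($200)): balance=$200.00 total_interest=$0.00
After 2 (deposit($50)): balance=$250.00 total_interest=$0.00
After 3 (deposit($200)): balance=$450.00 total_interest=$0.00
After 4 (month_end (apply 3% monthly interest)): balance=$463.50 total_interest=$13.50
After 5 (withdraw($200)): balance=$263.50 total_interest=$13.50
After 6 (deposit($500)): balance=$763.50 total_interest=$13.50
After 7 (year_end (apply 12% annual interest)): balance=$855.12 total_interest=$105.12
After 8 (withdraw($200)): balance=$655.12 total_interest=$105.12

Answer: 655.12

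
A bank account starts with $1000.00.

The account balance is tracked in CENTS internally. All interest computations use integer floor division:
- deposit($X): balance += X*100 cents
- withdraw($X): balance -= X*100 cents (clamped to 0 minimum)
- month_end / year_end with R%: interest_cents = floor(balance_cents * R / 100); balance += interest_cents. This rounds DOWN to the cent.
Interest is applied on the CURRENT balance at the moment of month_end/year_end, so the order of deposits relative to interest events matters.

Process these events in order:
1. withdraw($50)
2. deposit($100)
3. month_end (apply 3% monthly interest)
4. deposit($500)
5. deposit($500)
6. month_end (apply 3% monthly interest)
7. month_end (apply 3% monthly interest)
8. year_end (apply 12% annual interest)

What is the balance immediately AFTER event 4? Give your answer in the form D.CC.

Answer: 1581.50

Derivation:
After 1 (withdraw($50)): balance=$950.00 total_interest=$0.00
After 2 (deposit($100)): balance=$1050.00 total_interest=$0.00
After 3 (month_end (apply 3% monthly interest)): balance=$1081.50 total_interest=$31.50
After 4 (deposit($500)): balance=$1581.50 total_interest=$31.50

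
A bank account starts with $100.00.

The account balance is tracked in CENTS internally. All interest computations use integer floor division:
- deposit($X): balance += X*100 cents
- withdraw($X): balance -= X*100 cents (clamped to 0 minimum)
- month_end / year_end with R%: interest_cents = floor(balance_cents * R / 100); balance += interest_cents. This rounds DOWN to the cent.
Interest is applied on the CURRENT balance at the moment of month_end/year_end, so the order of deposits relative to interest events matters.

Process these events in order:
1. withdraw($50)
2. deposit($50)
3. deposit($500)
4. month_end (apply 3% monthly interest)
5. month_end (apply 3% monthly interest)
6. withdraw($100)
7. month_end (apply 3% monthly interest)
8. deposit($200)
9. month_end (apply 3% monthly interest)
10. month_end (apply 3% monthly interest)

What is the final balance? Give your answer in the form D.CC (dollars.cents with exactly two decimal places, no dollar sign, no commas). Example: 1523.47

Answer: 798.45

Derivation:
After 1 (withdraw($50)): balance=$50.00 total_interest=$0.00
After 2 (deposit($50)): balance=$100.00 total_interest=$0.00
After 3 (deposit($500)): balance=$600.00 total_interest=$0.00
After 4 (month_end (apply 3% monthly interest)): balance=$618.00 total_interest=$18.00
After 5 (month_end (apply 3% monthly interest)): balance=$636.54 total_interest=$36.54
After 6 (withdraw($100)): balance=$536.54 total_interest=$36.54
After 7 (month_end (apply 3% monthly interest)): balance=$552.63 total_interest=$52.63
After 8 (deposit($200)): balance=$752.63 total_interest=$52.63
After 9 (month_end (apply 3% monthly interest)): balance=$775.20 total_interest=$75.20
After 10 (month_end (apply 3% monthly interest)): balance=$798.45 total_interest=$98.45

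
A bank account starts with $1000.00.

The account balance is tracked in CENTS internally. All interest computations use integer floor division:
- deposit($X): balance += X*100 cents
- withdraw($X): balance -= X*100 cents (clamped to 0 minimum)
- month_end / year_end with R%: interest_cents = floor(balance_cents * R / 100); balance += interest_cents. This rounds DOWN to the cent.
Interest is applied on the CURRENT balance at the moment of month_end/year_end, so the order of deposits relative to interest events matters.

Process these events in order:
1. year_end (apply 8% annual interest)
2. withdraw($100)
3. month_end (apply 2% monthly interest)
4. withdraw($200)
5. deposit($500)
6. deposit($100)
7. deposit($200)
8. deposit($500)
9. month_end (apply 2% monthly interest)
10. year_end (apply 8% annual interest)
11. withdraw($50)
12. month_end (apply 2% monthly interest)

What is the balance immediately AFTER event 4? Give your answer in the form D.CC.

After 1 (year_end (apply 8% annual interest)): balance=$1080.00 total_interest=$80.00
After 2 (withdraw($100)): balance=$980.00 total_interest=$80.00
After 3 (month_end (apply 2% monthly interest)): balance=$999.60 total_interest=$99.60
After 4 (withdraw($200)): balance=$799.60 total_interest=$99.60

Answer: 799.60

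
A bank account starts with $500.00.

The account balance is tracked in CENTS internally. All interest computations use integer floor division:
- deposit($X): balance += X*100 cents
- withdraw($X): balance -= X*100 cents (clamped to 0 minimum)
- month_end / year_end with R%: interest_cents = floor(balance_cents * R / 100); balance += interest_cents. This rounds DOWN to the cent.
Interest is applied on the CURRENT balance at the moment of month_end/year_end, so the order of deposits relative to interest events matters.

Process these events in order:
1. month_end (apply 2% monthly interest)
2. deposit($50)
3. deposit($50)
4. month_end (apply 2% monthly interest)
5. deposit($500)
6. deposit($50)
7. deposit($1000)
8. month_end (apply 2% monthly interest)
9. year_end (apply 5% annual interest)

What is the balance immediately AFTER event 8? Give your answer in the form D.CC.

After 1 (month_end (apply 2% monthly interest)): balance=$510.00 total_interest=$10.00
After 2 (deposit($50)): balance=$560.00 total_interest=$10.00
After 3 (deposit($50)): balance=$610.00 total_interest=$10.00
After 4 (month_end (apply 2% monthly interest)): balance=$622.20 total_interest=$22.20
After 5 (deposit($500)): balance=$1122.20 total_interest=$22.20
After 6 (deposit($50)): balance=$1172.20 total_interest=$22.20
After 7 (deposit($1000)): balance=$2172.20 total_interest=$22.20
After 8 (month_end (apply 2% monthly interest)): balance=$2215.64 total_interest=$65.64

Answer: 2215.64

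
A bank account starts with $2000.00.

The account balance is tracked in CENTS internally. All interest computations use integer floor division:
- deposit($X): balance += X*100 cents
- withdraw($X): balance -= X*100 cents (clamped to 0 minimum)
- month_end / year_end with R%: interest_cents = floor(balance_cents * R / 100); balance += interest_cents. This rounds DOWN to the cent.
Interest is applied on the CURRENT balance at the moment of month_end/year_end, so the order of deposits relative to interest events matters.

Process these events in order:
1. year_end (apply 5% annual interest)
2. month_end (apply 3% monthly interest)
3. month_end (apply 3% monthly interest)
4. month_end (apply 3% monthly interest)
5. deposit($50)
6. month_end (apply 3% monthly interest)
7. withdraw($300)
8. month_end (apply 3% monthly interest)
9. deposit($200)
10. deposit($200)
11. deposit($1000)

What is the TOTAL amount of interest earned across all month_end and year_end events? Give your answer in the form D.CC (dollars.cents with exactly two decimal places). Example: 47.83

After 1 (year_end (apply 5% annual interest)): balance=$2100.00 total_interest=$100.00
After 2 (month_end (apply 3% monthly interest)): balance=$2163.00 total_interest=$163.00
After 3 (month_end (apply 3% monthly interest)): balance=$2227.89 total_interest=$227.89
After 4 (month_end (apply 3% monthly interest)): balance=$2294.72 total_interest=$294.72
After 5 (deposit($50)): balance=$2344.72 total_interest=$294.72
After 6 (month_end (apply 3% monthly interest)): balance=$2415.06 total_interest=$365.06
After 7 (withdraw($300)): balance=$2115.06 total_interest=$365.06
After 8 (month_end (apply 3% monthly interest)): balance=$2178.51 total_interest=$428.51
After 9 (deposit($200)): balance=$2378.51 total_interest=$428.51
After 10 (deposit($200)): balance=$2578.51 total_interest=$428.51
After 11 (deposit($1000)): balance=$3578.51 total_interest=$428.51

Answer: 428.51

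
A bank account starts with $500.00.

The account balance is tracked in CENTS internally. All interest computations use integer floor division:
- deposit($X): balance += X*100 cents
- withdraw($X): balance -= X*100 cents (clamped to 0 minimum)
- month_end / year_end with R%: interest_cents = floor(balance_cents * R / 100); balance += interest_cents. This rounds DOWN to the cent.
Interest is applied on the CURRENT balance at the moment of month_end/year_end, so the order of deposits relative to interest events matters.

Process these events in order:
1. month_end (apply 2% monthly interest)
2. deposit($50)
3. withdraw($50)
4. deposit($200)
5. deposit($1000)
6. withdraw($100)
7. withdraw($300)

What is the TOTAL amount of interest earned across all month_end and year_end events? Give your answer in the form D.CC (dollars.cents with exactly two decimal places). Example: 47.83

After 1 (month_end (apply 2% monthly interest)): balance=$510.00 total_interest=$10.00
After 2 (deposit($50)): balance=$560.00 total_interest=$10.00
After 3 (withdraw($50)): balance=$510.00 total_interest=$10.00
After 4 (deposit($200)): balance=$710.00 total_interest=$10.00
After 5 (deposit($1000)): balance=$1710.00 total_interest=$10.00
After 6 (withdraw($100)): balance=$1610.00 total_interest=$10.00
After 7 (withdraw($300)): balance=$1310.00 total_interest=$10.00

Answer: 10.00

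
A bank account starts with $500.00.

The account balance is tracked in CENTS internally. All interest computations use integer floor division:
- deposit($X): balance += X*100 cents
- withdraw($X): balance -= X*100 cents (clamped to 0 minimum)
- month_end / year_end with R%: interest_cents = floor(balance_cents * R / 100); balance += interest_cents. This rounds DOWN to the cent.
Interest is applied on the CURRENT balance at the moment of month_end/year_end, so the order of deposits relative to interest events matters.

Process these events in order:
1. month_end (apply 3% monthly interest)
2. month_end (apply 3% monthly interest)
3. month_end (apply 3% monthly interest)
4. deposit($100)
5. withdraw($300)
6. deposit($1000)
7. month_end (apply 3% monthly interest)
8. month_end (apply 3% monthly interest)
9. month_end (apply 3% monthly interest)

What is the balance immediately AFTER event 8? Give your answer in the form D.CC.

Answer: 1428.35

Derivation:
After 1 (month_end (apply 3% monthly interest)): balance=$515.00 total_interest=$15.00
After 2 (month_end (apply 3% monthly interest)): balance=$530.45 total_interest=$30.45
After 3 (month_end (apply 3% monthly interest)): balance=$546.36 total_interest=$46.36
After 4 (deposit($100)): balance=$646.36 total_interest=$46.36
After 5 (withdraw($300)): balance=$346.36 total_interest=$46.36
After 6 (deposit($1000)): balance=$1346.36 total_interest=$46.36
After 7 (month_end (apply 3% monthly interest)): balance=$1386.75 total_interest=$86.75
After 8 (month_end (apply 3% monthly interest)): balance=$1428.35 total_interest=$128.35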